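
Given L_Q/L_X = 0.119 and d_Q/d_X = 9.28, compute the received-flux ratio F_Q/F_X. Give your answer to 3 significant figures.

0.00138

F = L/(4πd²), so F_Q/F_X = (L_Q/L_X) / (d_Q/d_X)²
= 0.119 / (9.28)² = 0.119 / 86.12 = 0.001382.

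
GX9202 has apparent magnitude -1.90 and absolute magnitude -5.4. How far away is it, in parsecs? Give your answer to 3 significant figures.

50.1 pc

m − M = 5 log₁₀(d/10 pc)
-1.90 − (-5.4) = 3.50 = 5 log₁₀(d/10)
d = 10 × 10^(3.50/5) = 10 × 10^0.700 = 50.12 pc.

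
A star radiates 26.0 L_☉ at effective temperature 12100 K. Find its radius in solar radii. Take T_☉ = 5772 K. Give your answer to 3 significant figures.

R/R_☉ = √(L/L_☉) / (T/T_☉)² = √(26.0) / (2.096)²
       = 5.099 / 4.395 = 1.160.

1.16 solar radii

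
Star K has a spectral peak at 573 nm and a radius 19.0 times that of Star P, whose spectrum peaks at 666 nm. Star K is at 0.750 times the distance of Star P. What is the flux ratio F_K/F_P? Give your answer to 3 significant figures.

1.17×10^3

Wien's law: T_K/T_P = λ_P/λ_K = 666/573 = 1.162.
L_K/L_P = (R_K/R_P)²(T_K/T_P)⁴ = (19.0)²(1.162)⁴ = 658.8.
F_K/F_P = (L_K/L_P)/(d_K/d_P)² = 658.8/(0.750)² = 1171.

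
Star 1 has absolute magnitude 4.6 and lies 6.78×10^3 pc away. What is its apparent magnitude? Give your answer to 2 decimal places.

18.76

m = M + 5 log₁₀(d/10 pc) = 4.6 + 5 log₁₀(6.78×10^3/10)
  = 4.6 + 5 × 2.831 = 4.6 + 14.16 = 18.76.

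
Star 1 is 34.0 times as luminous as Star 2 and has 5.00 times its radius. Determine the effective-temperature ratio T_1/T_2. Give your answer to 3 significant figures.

1.08

L ∝ R²T⁴ gives T ∝ (L/R²)^(1/4), so
T_1/T_2 = (34.0 / 5.00²)^(1/4) = (1.360)^(1/4) = 1.080.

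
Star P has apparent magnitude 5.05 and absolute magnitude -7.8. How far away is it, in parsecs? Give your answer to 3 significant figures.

m − M = 5 log₁₀(d/10 pc)
5.05 − (-7.8) = 12.85 = 5 log₁₀(d/10)
d = 10 × 10^(12.85/5) = 10 × 10^2.570 = 3715 pc.

3.72×10^3 pc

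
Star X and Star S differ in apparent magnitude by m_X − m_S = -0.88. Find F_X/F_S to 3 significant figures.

2.25

F_X/F_S = 10^(−(m_X − m_S)/2.5) = 10^(0.88/2.5) = 10^0.352 = 2.249.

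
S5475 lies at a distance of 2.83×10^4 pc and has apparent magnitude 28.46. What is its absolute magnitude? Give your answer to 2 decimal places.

M = m − 5 log₁₀(d/10 pc) = 28.46 − 5 log₁₀(2.83×10^4/10)
  = 28.46 − 5 × 3.452 = 28.46 − 17.26 = 11.20.

11.20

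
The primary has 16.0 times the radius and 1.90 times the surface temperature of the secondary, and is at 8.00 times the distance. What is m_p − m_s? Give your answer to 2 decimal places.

L_p/L_s = (16.0)²(1.90)⁴ = 3336.
F_p/F_s = (L_p/L_s)/(d_p/d_s)² = 3336/64.00 = 52.13.
m_p − m_s = −2.5 log₁₀(52.13) = -4.29.

-4.29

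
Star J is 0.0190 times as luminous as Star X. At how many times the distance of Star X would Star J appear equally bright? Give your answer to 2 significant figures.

Equal flux requires L_J/d_J² = L_X/d_X², so d_J/d_X = √(L_J/L_X)
= √(0.0190) = 0.1378.

0.14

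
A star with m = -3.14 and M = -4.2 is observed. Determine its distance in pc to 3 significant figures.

m − M = 5 log₁₀(d/10 pc)
-3.14 − (-4.2) = 1.06 = 5 log₁₀(d/10)
d = 10 × 10^(1.06/5) = 10 × 10^0.212 = 16.29 pc.

16.3 pc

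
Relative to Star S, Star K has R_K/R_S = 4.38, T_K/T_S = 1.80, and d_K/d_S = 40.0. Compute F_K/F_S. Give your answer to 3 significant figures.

L_K/L_S = (R_K/R_S)²(T_K/T_S)⁴ = (4.38)² × (1.80)⁴ = 201.4.
F_K/F_S = (L_K/L_S)/(d_K/d_S)² = 201.4 / (40.0)² = 0.1259.

0.126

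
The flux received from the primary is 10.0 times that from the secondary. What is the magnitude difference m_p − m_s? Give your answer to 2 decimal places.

-2.50

m_p − m_s = −2.5 log₁₀(F_p/F_s) = −2.5 log₁₀(10.0) = −2.5 × (1.000) = -2.500.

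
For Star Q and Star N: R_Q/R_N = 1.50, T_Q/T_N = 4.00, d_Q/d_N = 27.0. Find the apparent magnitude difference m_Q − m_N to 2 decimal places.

L_Q/L_N = (1.50)²(4.00)⁴ = 576.0.
F_Q/F_N = (L_Q/L_N)/(d_Q/d_N)² = 576.0/729.0 = 0.7901.
m_Q − m_N = −2.5 log₁₀(0.7901) = 0.26.

0.26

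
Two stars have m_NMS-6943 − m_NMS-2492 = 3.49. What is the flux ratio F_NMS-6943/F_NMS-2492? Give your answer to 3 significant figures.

0.0402

F_NMS-6943/F_NMS-2492 = 10^(−(m_NMS-6943 − m_NMS-2492)/2.5) = 10^(-3.49/2.5) = 10^-1.396 = 0.04018.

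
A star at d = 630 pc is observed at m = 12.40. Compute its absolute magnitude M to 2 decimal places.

3.40

M = m − 5 log₁₀(d/10 pc) = 12.40 − 5 log₁₀(630/10)
  = 12.40 − 5 × 1.799 = 12.40 − 9.00 = 3.40.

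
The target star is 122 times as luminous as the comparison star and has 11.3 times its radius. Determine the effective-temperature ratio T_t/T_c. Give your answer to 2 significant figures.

L ∝ R²T⁴ gives T ∝ (L/R²)^(1/4), so
T_t/T_c = (122 / 11.3²)^(1/4) = (0.9554)^(1/4) = 0.9887.

0.99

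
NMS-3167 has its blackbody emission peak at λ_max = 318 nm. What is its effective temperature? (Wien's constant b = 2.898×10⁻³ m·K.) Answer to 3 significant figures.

T = b/λ_max = 2.898×10⁻³ / (318×10⁻⁹) = 9113 K.

9.11×10^3 K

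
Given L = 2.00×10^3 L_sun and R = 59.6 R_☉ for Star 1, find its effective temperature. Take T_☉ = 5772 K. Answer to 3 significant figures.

5.00×10^3 K

T/T_☉ = (L/L_☉)^(1/4) / (R/R_☉)^(1/2)
T = 5772 × (2.00×10^3)^(1/4) / √(59.6) = 5772 × 6.687 / 7.720 = 5000 K.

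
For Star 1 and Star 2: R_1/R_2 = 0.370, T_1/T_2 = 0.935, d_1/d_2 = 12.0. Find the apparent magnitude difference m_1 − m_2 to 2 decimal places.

7.85

L_1/L_2 = (0.370)²(0.935)⁴ = 0.1046.
F_1/F_2 = (L_1/L_2)/(d_1/d_2)² = 0.1046/144.0 = 7.266×10^-4.
m_1 − m_2 = −2.5 log₁₀(7.266×10^-4) = 7.85.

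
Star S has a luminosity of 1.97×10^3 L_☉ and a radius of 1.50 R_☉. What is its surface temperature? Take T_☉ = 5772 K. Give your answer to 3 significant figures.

3.14×10^4 K

T/T_☉ = (L/L_☉)^(1/4) / (R/R_☉)^(1/2)
T = 5772 × (1.97×10^3)^(1/4) / √(1.50) = 5772 × 6.662 / 1.225 = 3.140×10^4 K.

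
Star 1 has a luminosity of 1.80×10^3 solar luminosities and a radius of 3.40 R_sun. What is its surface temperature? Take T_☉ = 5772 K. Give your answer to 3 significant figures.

2.04×10^4 K

T/T_☉ = (L/L_☉)^(1/4) / (R/R_☉)^(1/2)
T = 5772 × (1.80×10^3)^(1/4) / √(3.40) = 5772 × 6.514 / 1.844 = 2.039×10^4 K.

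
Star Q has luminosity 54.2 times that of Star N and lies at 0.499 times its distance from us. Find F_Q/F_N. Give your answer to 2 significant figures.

F = L/(4πd²), so F_Q/F_N = (L_Q/L_N) / (d_Q/d_N)²
= 54.2 / (0.499)² = 54.2 / 0.2490 = 217.7.

2.2×10^2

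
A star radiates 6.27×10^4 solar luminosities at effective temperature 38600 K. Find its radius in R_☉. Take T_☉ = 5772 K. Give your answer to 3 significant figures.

5.60 R_☉

R/R_☉ = √(L/L_☉) / (T/T_☉)² = √(6.27×10^4) / (6.687)²
       = 250.4 / 44.72 = 5.599.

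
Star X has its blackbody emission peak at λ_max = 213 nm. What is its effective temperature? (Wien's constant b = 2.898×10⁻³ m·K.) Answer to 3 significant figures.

T = b/λ_max = 2.898×10⁻³ / (213×10⁻⁹) = 1.361×10^4 K.

1.36×10^4 K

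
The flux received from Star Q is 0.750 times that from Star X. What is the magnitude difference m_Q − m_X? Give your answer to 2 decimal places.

0.31

m_Q − m_X = −2.5 log₁₀(F_Q/F_X) = −2.5 log₁₀(0.750) = −2.5 × (-0.125) = 0.312.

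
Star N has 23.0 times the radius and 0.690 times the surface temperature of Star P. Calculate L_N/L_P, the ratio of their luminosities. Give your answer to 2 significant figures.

From the Stefan–Boltzmann law, L ∝ R²T⁴, so
L_N/L_P = (R_N/R_P)² (T_N/T_P)⁴ = (23.0)² × (0.690)⁴ = 529.0 × 0.2267 = 119.9.

1.2×10^2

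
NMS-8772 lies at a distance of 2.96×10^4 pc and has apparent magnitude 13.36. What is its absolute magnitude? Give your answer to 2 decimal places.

M = m − 5 log₁₀(d/10 pc) = 13.36 − 5 log₁₀(2.96×10^4/10)
  = 13.36 − 5 × 3.471 = 13.36 − 17.36 = -4.00.

-4.00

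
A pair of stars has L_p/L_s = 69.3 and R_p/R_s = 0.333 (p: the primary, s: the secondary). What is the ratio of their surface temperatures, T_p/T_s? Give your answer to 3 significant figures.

5.00

L ∝ R²T⁴ gives T ∝ (L/R²)^(1/4), so
T_p/T_s = (69.3 / 0.333²)^(1/4) = (624.9)^(1/4) = 5.000.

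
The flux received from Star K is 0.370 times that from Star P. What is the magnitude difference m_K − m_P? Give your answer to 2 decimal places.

m_K − m_P = −2.5 log₁₀(F_K/F_P) = −2.5 log₁₀(0.370) = −2.5 × (-0.432) = 1.079.

1.08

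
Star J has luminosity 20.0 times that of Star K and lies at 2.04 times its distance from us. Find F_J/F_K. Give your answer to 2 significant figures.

F = L/(4πd²), so F_J/F_K = (L_J/L_K) / (d_J/d_K)²
= 20.0 / (2.04)² = 20.0 / 4.162 = 4.806.

4.8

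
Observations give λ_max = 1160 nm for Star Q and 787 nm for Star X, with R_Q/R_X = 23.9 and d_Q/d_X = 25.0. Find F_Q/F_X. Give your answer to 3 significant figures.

Wien's law: T_Q/T_X = λ_X/λ_Q = 787/1160 = 0.6784.
L_Q/L_X = (R_Q/R_X)²(T_Q/T_X)⁴ = (23.9)²(0.6784)⁴ = 121.0.
F_Q/F_X = (L_Q/L_X)/(d_Q/d_X)² = 121.0/(25.0)² = 0.1936.

0.194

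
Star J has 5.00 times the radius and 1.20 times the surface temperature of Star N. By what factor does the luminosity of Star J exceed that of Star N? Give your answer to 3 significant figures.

51.8

From the Stefan–Boltzmann law, L ∝ R²T⁴, so
L_J/L_N = (R_J/R_N)² (T_J/T_N)⁴ = (5.00)² × (1.20)⁴ = 25.00 × 2.074 = 51.84.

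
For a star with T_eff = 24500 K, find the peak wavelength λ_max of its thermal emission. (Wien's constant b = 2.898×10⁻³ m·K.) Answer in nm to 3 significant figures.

λ_max = b/T = 2.898×10⁻³ / 24500 = 1.18×10^-7 m = 118.3 nm.

118 nm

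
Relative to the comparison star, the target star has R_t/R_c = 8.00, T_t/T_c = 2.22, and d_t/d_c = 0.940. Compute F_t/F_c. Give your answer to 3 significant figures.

1.76×10^3

L_t/L_c = (R_t/R_c)²(T_t/T_c)⁴ = (8.00)² × (2.22)⁴ = 1555.
F_t/F_c = (L_t/L_c)/(d_t/d_c)² = 1555 / (0.940)² = 1759.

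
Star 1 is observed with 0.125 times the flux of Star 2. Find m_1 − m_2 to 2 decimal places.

m_1 − m_2 = −2.5 log₁₀(F_1/F_2) = −2.5 log₁₀(0.125) = −2.5 × (-0.903) = 2.258.

2.26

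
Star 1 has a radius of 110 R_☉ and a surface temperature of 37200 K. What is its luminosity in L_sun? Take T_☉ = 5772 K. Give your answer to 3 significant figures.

L/L_☉ = (R/R_☉)² (T/T_☉)⁴ = (110)² × (37200/5772)⁴
       = 1.210×10^4 × (6.445)⁴ = 1.210×10^4 × 1725 = 2.088×10^7.

2.09×10^7 L_sun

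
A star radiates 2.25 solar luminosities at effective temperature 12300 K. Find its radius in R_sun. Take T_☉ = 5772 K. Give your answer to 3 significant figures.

R/R_☉ = √(L/L_☉) / (T/T_☉)² = √(2.25) / (2.131)²
       = 1.500 / 4.541 = 0.3303.

0.330 R_sun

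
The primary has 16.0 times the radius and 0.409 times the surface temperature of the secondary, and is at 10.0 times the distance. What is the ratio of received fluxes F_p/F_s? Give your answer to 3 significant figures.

L_p/L_s = (R_p/R_s)²(T_p/T_s)⁴ = (16.0)² × (0.409)⁴ = 7.164.
F_p/F_s = (L_p/L_s)/(d_p/d_s)² = 7.164 / (10.0)² = 0.07164.

0.0716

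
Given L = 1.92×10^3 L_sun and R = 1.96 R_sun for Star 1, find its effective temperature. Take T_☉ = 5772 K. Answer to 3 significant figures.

2.73×10^4 K

T/T_☉ = (L/L_☉)^(1/4) / (R/R_☉)^(1/2)
T = 5772 × (1.92×10^3)^(1/4) / √(1.96) = 5772 × 6.620 / 1.400 = 2.729×10^4 K.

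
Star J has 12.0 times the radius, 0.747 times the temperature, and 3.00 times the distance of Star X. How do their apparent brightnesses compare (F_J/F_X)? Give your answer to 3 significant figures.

L_J/L_X = (R_J/R_X)²(T_J/T_X)⁴ = (12.0)² × (0.747)⁴ = 44.84.
F_J/F_X = (L_J/L_X)/(d_J/d_X)² = 44.84 / (3.00)² = 4.982.

4.98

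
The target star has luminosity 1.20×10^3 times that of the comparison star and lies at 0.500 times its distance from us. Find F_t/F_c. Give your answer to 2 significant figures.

F = L/(4πd²), so F_t/F_c = (L_t/L_c) / (d_t/d_c)²
= 1.20×10^3 / (0.500)² = 1.20×10^3 / 0.2500 = 4800.

4.8×10^3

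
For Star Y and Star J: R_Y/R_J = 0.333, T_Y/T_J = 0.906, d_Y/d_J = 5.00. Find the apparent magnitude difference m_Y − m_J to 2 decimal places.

L_Y/L_J = (0.333)²(0.906)⁴ = 0.07471.
F_Y/F_J = (L_Y/L_J)/(d_Y/d_J)² = 0.07471/25.00 = 0.002989.
m_Y − m_J = −2.5 log₁₀(0.002989) = 6.31.

6.31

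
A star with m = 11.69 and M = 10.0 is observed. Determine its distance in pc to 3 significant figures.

m − M = 5 log₁₀(d/10 pc)
11.69 − (10.0) = 1.69 = 5 log₁₀(d/10)
d = 10 × 10^(1.69/5) = 10 × 10^0.338 = 21.78 pc.

21.8 pc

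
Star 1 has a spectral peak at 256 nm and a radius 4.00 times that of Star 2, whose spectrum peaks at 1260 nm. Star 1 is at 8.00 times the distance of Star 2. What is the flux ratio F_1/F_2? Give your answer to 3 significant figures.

Wien's law: T_1/T_2 = λ_2/λ_1 = 1260/256 = 4.922.
L_1/L_2 = (R_1/R_2)²(T_1/T_2)⁴ = (4.00)²(4.922)⁴ = 9389.
F_1/F_2 = (L_1/L_2)/(d_1/d_2)² = 9389/(8.00)² = 146.7.

147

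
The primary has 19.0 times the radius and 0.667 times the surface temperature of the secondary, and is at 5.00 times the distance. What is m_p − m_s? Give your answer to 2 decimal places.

-1.14

L_p/L_s = (19.0)²(0.667)⁴ = 71.45.
F_p/F_s = (L_p/L_s)/(d_p/d_s)² = 71.45/25.00 = 2.858.
m_p − m_s = −2.5 log₁₀(2.858) = -1.14.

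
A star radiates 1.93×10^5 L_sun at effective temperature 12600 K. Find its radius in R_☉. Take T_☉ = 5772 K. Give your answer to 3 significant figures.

R/R_☉ = √(L/L_☉) / (T/T_☉)² = √(1.93×10^5) / (2.183)²
       = 439.3 / 4.765 = 92.19.

92.2 R_☉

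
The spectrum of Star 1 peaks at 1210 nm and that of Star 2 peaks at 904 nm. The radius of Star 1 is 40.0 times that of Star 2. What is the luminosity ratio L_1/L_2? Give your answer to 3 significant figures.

498

Wien's law gives T ∝ 1/λ_max, so T_1/T_2 = λ_2/λ_1 = 904/1210 = 0.7471.
Then L ∝ R²T⁴ gives L_1/L_2 = (40.0)² × (0.7471)⁴ = 1600 × 0.3116 = 498.5.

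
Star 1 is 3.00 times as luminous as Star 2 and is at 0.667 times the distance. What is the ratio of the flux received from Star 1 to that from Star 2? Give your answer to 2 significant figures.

F = L/(4πd²), so F_1/F_2 = (L_1/L_2) / (d_1/d_2)²
= 3.00 / (0.667)² = 3.00 / 0.4449 = 6.743.

6.7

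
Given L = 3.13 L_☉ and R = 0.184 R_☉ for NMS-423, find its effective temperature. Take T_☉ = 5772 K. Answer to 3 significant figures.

T/T_☉ = (L/L_☉)^(1/4) / (R/R_☉)^(1/2)
T = 5772 × (3.13)^(1/4) / √(0.184) = 5772 × 1.330 / 0.4290 = 1.790×10^4 K.

1.79×10^4 K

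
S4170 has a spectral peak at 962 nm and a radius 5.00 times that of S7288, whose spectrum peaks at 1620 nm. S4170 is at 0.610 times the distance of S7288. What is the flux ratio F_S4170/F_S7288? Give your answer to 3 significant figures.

Wien's law: T_S4170/T_S7288 = λ_S7288/λ_S4170 = 1620/962 = 1.684.
L_S4170/L_S7288 = (R_S4170/R_S7288)²(T_S4170/T_S7288)⁴ = (5.00)²(1.684)⁴ = 201.0.
F_S4170/F_S7288 = (L_S4170/L_S7288)/(d_S4170/d_S7288)² = 201.0/(0.610)² = 540.3.

540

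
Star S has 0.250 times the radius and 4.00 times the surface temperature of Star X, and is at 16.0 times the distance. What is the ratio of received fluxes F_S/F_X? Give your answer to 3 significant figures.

L_S/L_X = (R_S/R_X)²(T_S/T_X)⁴ = (0.250)² × (4.00)⁴ = 16.00.
F_S/F_X = (L_S/L_X)/(d_S/d_X)² = 16.00 / (16.0)² = 0.06250.

0.0625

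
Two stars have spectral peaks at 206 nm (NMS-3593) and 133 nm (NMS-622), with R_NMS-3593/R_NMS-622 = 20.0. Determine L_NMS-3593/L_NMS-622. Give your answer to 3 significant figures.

69.5

Wien's law gives T ∝ 1/λ_max, so T_NMS-3593/T_NMS-622 = λ_NMS-622/λ_NMS-3593 = 133/206 = 0.6456.
Then L ∝ R²T⁴ gives L_NMS-3593/L_NMS-622 = (20.0)² × (0.6456)⁴ = 400.0 × 0.1738 = 69.50.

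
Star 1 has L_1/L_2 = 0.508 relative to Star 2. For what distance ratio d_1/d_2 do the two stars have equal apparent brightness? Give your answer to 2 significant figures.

0.71

Equal flux requires L_1/d_1² = L_2/d_2², so d_1/d_2 = √(L_1/L_2)
= √(0.508) = 0.7127.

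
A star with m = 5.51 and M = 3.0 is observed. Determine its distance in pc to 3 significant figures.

m − M = 5 log₁₀(d/10 pc)
5.51 − (3.0) = 2.51 = 5 log₁₀(d/10)
d = 10 × 10^(2.51/5) = 10 × 10^0.502 = 31.77 pc.

31.8 pc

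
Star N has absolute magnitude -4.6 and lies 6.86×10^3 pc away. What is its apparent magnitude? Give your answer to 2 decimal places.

9.58

m = M + 5 log₁₀(d/10 pc) = -4.6 + 5 log₁₀(6.86×10^3/10)
  = -4.6 + 5 × 2.836 = -4.6 + 14.18 = 9.58.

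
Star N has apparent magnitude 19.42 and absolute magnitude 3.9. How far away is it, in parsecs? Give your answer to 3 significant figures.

1.27×10^4 pc

m − M = 5 log₁₀(d/10 pc)
19.42 − (3.9) = 15.52 = 5 log₁₀(d/10)
d = 10 × 10^(15.52/5) = 10 × 10^3.104 = 1.271×10^4 pc.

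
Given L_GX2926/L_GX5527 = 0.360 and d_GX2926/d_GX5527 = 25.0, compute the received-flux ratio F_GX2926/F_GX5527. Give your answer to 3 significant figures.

5.76×10^-4

F = L/(4πd²), so F_GX2926/F_GX5527 = (L_GX2926/L_GX5527) / (d_GX2926/d_GX5527)²
= 0.360 / (25.0)² = 0.360 / 625.0 = 5.760×10^-4.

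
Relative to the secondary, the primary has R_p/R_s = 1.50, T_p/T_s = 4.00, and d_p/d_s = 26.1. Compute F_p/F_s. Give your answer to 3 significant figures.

L_p/L_s = (R_p/R_s)²(T_p/T_s)⁴ = (1.50)² × (4.00)⁴ = 576.0.
F_p/F_s = (L_p/L_s)/(d_p/d_s)² = 576.0 / (26.1)² = 0.8456.

0.846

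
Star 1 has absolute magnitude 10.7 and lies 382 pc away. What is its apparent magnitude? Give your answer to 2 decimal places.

m = M + 5 log₁₀(d/10 pc) = 10.7 + 5 log₁₀(382/10)
  = 10.7 + 5 × 1.582 = 10.7 + 7.91 = 18.61.

18.61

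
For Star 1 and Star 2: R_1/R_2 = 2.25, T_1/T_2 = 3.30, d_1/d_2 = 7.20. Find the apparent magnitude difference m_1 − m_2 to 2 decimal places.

-2.66

L_1/L_2 = (2.25)²(3.30)⁴ = 600.4.
F_1/F_2 = (L_1/L_2)/(d_1/d_2)² = 600.4/51.84 = 11.58.
m_1 − m_2 = −2.5 log₁₀(11.58) = -2.66.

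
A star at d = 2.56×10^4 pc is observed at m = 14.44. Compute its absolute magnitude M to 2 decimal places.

-2.60

M = m − 5 log₁₀(d/10 pc) = 14.44 − 5 log₁₀(2.56×10^4/10)
  = 14.44 − 5 × 3.408 = 14.44 − 17.04 = -2.60.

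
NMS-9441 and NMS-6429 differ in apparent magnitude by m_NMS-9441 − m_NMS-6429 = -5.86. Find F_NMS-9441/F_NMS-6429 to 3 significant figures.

221

F_NMS-9441/F_NMS-6429 = 10^(−(m_NMS-9441 − m_NMS-6429)/2.5) = 10^(5.86/2.5) = 10^2.344 = 220.8.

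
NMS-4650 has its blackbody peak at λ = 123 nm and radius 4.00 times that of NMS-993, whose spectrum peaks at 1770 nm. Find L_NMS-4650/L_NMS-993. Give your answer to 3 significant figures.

Wien's law gives T ∝ 1/λ_max, so T_NMS-4650/T_NMS-993 = λ_NMS-993/λ_NMS-4650 = 1770/123 = 14.39.
Then L ∝ R²T⁴ gives L_NMS-4650/L_NMS-993 = (4.00)² × (14.39)⁴ = 16.00 × 4.288×10^4 = 6.861×10^5.

6.86×10^5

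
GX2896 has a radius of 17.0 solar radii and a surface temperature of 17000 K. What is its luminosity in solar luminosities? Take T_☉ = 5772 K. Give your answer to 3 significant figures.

L/L_☉ = (R/R_☉)² (T/T_☉)⁴ = (17.0)² × (17000/5772)⁴
       = 289.0 × (2.945)⁴ = 289.0 × 75.25 = 2.175×10^4.

2.17×10^4 solar luminosities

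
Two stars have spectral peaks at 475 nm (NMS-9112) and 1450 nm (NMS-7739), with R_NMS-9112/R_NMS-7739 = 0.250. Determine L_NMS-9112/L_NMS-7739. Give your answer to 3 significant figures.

Wien's law gives T ∝ 1/λ_max, so T_NMS-9112/T_NMS-7739 = λ_NMS-7739/λ_NMS-9112 = 1450/475 = 3.053.
Then L ∝ R²T⁴ gives L_NMS-9112/L_NMS-7739 = (0.250)² × (3.053)⁴ = 0.06250 × 86.84 = 5.427.

5.43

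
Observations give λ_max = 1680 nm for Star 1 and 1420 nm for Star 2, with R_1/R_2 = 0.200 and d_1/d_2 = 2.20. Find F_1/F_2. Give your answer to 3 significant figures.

Wien's law: T_1/T_2 = λ_2/λ_1 = 1420/1680 = 0.8452.
L_1/L_2 = (R_1/R_2)²(T_1/T_2)⁴ = (0.200)²(0.8452)⁴ = 0.02042.
F_1/F_2 = (L_1/L_2)/(d_1/d_2)² = 0.02042/(2.20)² = 0.004218.

0.00422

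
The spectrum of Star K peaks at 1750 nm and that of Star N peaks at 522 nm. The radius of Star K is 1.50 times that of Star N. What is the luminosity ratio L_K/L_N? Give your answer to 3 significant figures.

Wien's law gives T ∝ 1/λ_max, so T_K/T_N = λ_N/λ_K = 522/1750 = 0.2983.
Then L ∝ R²T⁴ gives L_K/L_N = (1.50)² × (0.2983)⁴ = 2.250 × 0.007916 = 0.01781.

0.0178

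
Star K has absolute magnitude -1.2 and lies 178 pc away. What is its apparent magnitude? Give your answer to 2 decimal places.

m = M + 5 log₁₀(d/10 pc) = -1.2 + 5 log₁₀(178/10)
  = -1.2 + 5 × 1.250 = -1.2 + 6.25 = 5.05.

5.05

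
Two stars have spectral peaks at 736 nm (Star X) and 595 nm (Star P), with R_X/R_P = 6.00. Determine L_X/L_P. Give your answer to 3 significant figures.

Wien's law gives T ∝ 1/λ_max, so T_X/T_P = λ_P/λ_X = 595/736 = 0.8084.
Then L ∝ R²T⁴ gives L_X/L_P = (6.00)² × (0.8084)⁴ = 36.00 × 0.4271 = 15.38.

15.4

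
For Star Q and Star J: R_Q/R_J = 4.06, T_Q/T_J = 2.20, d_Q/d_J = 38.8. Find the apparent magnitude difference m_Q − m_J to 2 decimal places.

L_Q/L_J = (4.06)²(2.20)⁴ = 386.1.
F_Q/F_J = (L_Q/L_J)/(d_Q/d_J)² = 386.1/1505 = 0.2565.
m_Q − m_J = −2.5 log₁₀(0.2565) = 1.48.

1.48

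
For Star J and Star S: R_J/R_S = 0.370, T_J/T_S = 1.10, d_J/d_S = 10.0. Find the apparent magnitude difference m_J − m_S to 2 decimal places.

L_J/L_S = (0.370)²(1.10)⁴ = 0.2004.
F_J/F_S = (L_J/L_S)/(d_J/d_S)² = 0.2004/100.0 = 0.002004.
m_J − m_S = −2.5 log₁₀(0.002004) = 6.75.

6.75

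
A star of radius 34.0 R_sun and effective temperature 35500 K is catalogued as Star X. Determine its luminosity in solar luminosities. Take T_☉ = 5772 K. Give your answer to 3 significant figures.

L/L_☉ = (R/R_☉)² (T/T_☉)⁴ = (34.0)² × (35500/5772)⁴
       = 1156 × (6.150)⁴ = 1156 × 1431 = 1.654×10^6.

1.65×10^6 solar luminosities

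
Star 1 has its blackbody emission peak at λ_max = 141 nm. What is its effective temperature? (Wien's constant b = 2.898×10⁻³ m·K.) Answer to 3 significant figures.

2.06×10^4 K

T = b/λ_max = 2.898×10⁻³ / (141×10⁻⁹) = 2.055×10^4 K.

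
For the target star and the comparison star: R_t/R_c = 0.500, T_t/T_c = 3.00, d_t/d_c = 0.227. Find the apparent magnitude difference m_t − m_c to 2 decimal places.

L_t/L_c = (0.500)²(3.00)⁴ = 20.25.
F_t/F_c = (L_t/L_c)/(d_t/d_c)² = 20.25/0.05153 = 393.0.
m_t − m_c = −2.5 log₁₀(393.0) = -6.49.

-6.49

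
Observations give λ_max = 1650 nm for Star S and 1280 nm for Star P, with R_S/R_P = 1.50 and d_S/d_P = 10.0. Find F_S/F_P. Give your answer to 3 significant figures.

0.00815

Wien's law: T_S/T_P = λ_P/λ_S = 1280/1650 = 0.7758.
L_S/L_P = (R_S/R_P)²(T_S/T_P)⁴ = (1.50)²(0.7758)⁴ = 0.8149.
F_S/F_P = (L_S/L_P)/(d_S/d_P)² = 0.8149/(10.0)² = 0.008149.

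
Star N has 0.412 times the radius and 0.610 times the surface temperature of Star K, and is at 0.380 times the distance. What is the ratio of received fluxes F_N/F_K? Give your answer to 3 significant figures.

L_N/L_K = (R_N/R_K)²(T_N/T_K)⁴ = (0.412)² × (0.610)⁴ = 0.02350.
F_N/F_K = (L_N/L_K)/(d_N/d_K)² = 0.02350 / (0.380)² = 0.1628.

0.163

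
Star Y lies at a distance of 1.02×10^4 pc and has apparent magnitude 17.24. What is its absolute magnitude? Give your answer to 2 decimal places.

M = m − 5 log₁₀(d/10 pc) = 17.24 − 5 log₁₀(1.02×10^4/10)
  = 17.24 − 5 × 3.009 = 17.24 − 15.04 = 2.20.

2.20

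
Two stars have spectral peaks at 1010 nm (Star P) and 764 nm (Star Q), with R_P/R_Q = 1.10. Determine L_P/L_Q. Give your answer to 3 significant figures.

Wien's law gives T ∝ 1/λ_max, so T_P/T_Q = λ_Q/λ_P = 764/1010 = 0.7564.
Then L ∝ R²T⁴ gives L_P/L_Q = (1.10)² × (0.7564)⁴ = 1.210 × 0.3274 = 0.3962.

0.396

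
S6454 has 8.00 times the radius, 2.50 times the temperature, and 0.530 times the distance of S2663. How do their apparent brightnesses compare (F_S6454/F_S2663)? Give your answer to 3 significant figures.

L_S6454/L_S2663 = (R_S6454/R_S2663)²(T_S6454/T_S2663)⁴ = (8.00)² × (2.50)⁴ = 2500.
F_S6454/F_S2663 = (L_S6454/L_S2663)/(d_S6454/d_S2663)² = 2500 / (0.530)² = 8900.

8.90×10^3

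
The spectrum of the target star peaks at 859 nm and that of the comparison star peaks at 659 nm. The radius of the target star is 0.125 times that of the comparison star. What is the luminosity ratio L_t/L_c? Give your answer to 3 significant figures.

Wien's law gives T ∝ 1/λ_max, so T_t/T_c = λ_c/λ_t = 659/859 = 0.7672.
Then L ∝ R²T⁴ gives L_t/L_c = (0.125)² × (0.7672)⁴ = 0.01562 × 0.3464 = 0.005412.

0.00541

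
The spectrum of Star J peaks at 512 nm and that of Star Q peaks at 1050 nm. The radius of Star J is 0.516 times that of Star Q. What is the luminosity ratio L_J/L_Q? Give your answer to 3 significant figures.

4.71

Wien's law gives T ∝ 1/λ_max, so T_J/T_Q = λ_Q/λ_J = 1050/512 = 2.051.
Then L ∝ R²T⁴ gives L_J/L_Q = (0.516)² × (2.051)⁴ = 0.2663 × 17.69 = 4.710.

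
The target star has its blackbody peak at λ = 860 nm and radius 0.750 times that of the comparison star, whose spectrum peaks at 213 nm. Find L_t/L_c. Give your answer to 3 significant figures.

Wien's law gives T ∝ 1/λ_max, so T_t/T_c = λ_c/λ_t = 213/860 = 0.2477.
Then L ∝ R²T⁴ gives L_t/L_c = (0.750)² × (0.2477)⁴ = 0.5625 × 0.003763 = 0.002117.

0.00212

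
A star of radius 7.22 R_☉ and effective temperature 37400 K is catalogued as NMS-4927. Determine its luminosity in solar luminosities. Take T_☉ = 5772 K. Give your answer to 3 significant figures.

L/L_☉ = (R/R_☉)² (T/T_☉)⁴ = (7.22)² × (37400/5772)⁴
       = 52.13 × (6.480)⁴ = 52.13 × 1763 = 9.189×10^4.

9.19×10^4 solar luminosities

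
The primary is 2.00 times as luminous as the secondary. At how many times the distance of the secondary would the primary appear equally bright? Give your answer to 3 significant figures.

Equal flux requires L_p/d_p² = L_s/d_s², so d_p/d_s = √(L_p/L_s)
= √(2.00) = 1.414.

1.41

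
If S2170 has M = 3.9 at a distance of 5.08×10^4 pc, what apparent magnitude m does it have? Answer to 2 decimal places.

22.43

m = M + 5 log₁₀(d/10 pc) = 3.9 + 5 log₁₀(5.08×10^4/10)
  = 3.9 + 5 × 3.706 = 3.9 + 18.53 = 22.43.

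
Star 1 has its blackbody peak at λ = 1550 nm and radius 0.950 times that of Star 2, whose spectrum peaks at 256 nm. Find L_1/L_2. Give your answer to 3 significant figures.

Wien's law gives T ∝ 1/λ_max, so T_1/T_2 = λ_2/λ_1 = 256/1550 = 0.1652.
Then L ∝ R²T⁴ gives L_1/L_2 = (0.950)² × (0.1652)⁴ = 0.9025 × 7.441×10^-4 = 6.716×10^-4.

6.72×10^-4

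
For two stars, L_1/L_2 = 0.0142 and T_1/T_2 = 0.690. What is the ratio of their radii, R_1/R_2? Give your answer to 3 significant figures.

0.250

L ∝ R²T⁴ gives R ∝ √L / T², so
R_1/R_2 = √(0.0142) / (0.690)² = 0.1192 / 0.4761 = 0.2503.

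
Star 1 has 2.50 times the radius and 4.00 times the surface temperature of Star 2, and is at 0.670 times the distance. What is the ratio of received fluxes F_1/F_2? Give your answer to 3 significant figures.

L_1/L_2 = (R_1/R_2)²(T_1/T_2)⁴ = (2.50)² × (4.00)⁴ = 1600.
F_1/F_2 = (L_1/L_2)/(d_1/d_2)² = 1600 / (0.670)² = 3564.

3.56×10^3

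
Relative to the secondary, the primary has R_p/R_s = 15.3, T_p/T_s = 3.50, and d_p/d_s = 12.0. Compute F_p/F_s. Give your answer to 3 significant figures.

244

L_p/L_s = (R_p/R_s)²(T_p/T_s)⁴ = (15.3)² × (3.50)⁴ = 3.513×10^4.
F_p/F_s = (L_p/L_s)/(d_p/d_s)² = 3.513×10^4 / (12.0)² = 243.9.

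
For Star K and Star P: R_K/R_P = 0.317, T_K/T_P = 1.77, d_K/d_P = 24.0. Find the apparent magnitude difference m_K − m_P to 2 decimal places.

6.92

L_K/L_P = (0.317)²(1.77)⁴ = 0.9863.
F_K/F_P = (L_K/L_P)/(d_K/d_P)² = 0.9863/576.0 = 0.001712.
m_K − m_P = −2.5 log₁₀(0.001712) = 6.92.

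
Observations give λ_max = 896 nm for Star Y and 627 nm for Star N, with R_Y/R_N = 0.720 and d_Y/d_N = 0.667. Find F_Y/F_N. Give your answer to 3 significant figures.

0.279

Wien's law: T_Y/T_N = λ_N/λ_Y = 627/896 = 0.6998.
L_Y/L_N = (R_Y/R_N)²(T_Y/T_N)⁴ = (0.720)²(0.6998)⁴ = 0.1243.
F_Y/F_N = (L_Y/L_N)/(d_Y/d_N)² = 0.1243/(0.667)² = 0.2794.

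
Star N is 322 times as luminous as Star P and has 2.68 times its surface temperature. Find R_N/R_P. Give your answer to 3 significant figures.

L ∝ R²T⁴ gives R ∝ √L / T², so
R_N/R_P = √(322) / (2.68)² = 17.94 / 7.182 = 2.498.

2.50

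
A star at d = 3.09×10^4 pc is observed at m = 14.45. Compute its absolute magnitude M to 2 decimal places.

-3.00

M = m − 5 log₁₀(d/10 pc) = 14.45 − 5 log₁₀(3.09×10^4/10)
  = 14.45 − 5 × 3.490 = 14.45 − 17.45 = -3.00.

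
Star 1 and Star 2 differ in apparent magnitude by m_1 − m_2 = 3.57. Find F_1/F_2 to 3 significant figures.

F_1/F_2 = 10^(−(m_1 − m_2)/2.5) = 10^(-3.57/2.5) = 10^-1.428 = 0.03733.

0.0373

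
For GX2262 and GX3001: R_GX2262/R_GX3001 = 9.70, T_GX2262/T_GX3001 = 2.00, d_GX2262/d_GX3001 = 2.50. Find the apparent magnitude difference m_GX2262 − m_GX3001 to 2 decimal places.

-5.95

L_GX2262/L_GX3001 = (9.70)²(2.00)⁴ = 1505.
F_GX2262/F_GX3001 = (L_GX2262/L_GX3001)/(d_GX2262/d_GX3001)² = 1505/6.250 = 240.9.
m_GX2262 − m_GX3001 = −2.5 log₁₀(240.9) = -5.95.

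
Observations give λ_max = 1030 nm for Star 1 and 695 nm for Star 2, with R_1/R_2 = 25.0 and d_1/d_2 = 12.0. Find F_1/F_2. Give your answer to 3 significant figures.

Wien's law: T_1/T_2 = λ_2/λ_1 = 695/1030 = 0.6748.
L_1/L_2 = (R_1/R_2)²(T_1/T_2)⁴ = (25.0)²(0.6748)⁴ = 129.6.
F_1/F_2 = (L_1/L_2)/(d_1/d_2)² = 129.6/(12.0)² = 0.8997.

0.900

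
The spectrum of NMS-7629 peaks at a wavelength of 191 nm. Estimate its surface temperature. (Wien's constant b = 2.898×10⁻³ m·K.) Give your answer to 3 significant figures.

1.52×10^4 K

T = b/λ_max = 2.898×10⁻³ / (191×10⁻⁹) = 1.517×10^4 K.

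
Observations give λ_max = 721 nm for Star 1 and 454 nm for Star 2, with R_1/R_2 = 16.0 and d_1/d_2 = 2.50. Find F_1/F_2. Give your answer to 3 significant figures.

6.44

Wien's law: T_1/T_2 = λ_2/λ_1 = 454/721 = 0.6297.
L_1/L_2 = (R_1/R_2)²(T_1/T_2)⁴ = (16.0)²(0.6297)⁴ = 40.25.
F_1/F_2 = (L_1/L_2)/(d_1/d_2)² = 40.25/(2.50)² = 6.439.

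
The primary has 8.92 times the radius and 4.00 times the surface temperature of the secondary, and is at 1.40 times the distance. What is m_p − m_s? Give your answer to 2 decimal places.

-10.04

L_p/L_s = (8.92)²(4.00)⁴ = 2.037×10^4.
F_p/F_s = (L_p/L_s)/(d_p/d_s)² = 2.037×10^4/1.960 = 1.039×10^4.
m_p − m_s = −2.5 log₁₀(1.039×10^4) = -10.04.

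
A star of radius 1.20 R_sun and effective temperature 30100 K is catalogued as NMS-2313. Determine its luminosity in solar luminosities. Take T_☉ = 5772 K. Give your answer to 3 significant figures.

1.06×10^3 solar luminosities

L/L_☉ = (R/R_☉)² (T/T_☉)⁴ = (1.20)² × (30100/5772)⁴
       = 1.440 × (5.215)⁴ = 1.440 × 739.5 = 1065.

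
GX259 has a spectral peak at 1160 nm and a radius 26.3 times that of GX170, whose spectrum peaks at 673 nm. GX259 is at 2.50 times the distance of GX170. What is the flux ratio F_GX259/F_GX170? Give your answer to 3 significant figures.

12.5

Wien's law: T_GX259/T_GX170 = λ_GX170/λ_GX259 = 673/1160 = 0.5802.
L_GX259/L_GX170 = (R_GX259/R_GX170)²(T_GX259/T_GX170)⁴ = (26.3)²(0.5802)⁴ = 78.37.
F_GX259/F_GX170 = (L_GX259/L_GX170)/(d_GX259/d_GX170)² = 78.37/(2.50)² = 12.54.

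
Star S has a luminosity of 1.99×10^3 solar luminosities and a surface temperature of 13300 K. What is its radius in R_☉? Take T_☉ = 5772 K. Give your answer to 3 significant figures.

8.40 R_☉

R/R_☉ = √(L/L_☉) / (T/T_☉)² = √(1.99×10^3) / (2.304)²
       = 44.61 / 5.309 = 8.402.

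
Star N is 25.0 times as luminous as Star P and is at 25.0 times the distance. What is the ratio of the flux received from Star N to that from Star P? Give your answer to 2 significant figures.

F = L/(4πd²), so F_N/F_P = (L_N/L_P) / (d_N/d_P)²
= 25.0 / (25.0)² = 25.0 / 625.0 = 0.04000.

0.040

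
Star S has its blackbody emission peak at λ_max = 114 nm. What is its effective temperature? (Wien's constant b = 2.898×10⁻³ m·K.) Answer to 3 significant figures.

T = b/λ_max = 2.898×10⁻³ / (114×10⁻⁹) = 2.542×10^4 K.

2.54×10^4 K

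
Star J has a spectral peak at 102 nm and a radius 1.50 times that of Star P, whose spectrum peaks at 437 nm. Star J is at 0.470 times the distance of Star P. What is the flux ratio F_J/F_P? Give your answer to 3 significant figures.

Wien's law: T_J/T_P = λ_P/λ_J = 437/102 = 4.284.
L_J/L_P = (R_J/R_P)²(T_J/T_P)⁴ = (1.50)²(4.284)⁴ = 758.1.
F_J/F_P = (L_J/L_P)/(d_J/d_P)² = 758.1/(0.470)² = 3432.

3.43×10^3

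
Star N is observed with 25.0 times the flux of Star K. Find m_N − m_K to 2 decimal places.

-3.49

m_N − m_K = −2.5 log₁₀(F_N/F_K) = −2.5 log₁₀(25.0) = −2.5 × (1.398) = -3.495.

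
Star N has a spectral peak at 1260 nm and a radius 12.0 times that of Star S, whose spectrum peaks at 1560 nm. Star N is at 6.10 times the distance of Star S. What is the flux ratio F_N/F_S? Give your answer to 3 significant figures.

Wien's law: T_N/T_S = λ_S/λ_N = 1560/1260 = 1.238.
L_N/L_S = (R_N/R_S)²(T_N/T_S)⁴ = (12.0)²(1.238)⁴ = 338.4.
F_N/F_S = (L_N/L_S)/(d_N/d_S)² = 338.4/(6.10)² = 9.093.

9.09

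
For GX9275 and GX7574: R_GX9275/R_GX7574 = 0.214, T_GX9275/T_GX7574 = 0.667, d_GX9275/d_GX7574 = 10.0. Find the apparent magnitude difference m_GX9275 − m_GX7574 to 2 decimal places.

10.11

L_GX9275/L_GX7574 = (0.214)²(0.667)⁴ = 0.009064.
F_GX9275/F_GX7574 = (L_GX9275/L_GX7574)/(d_GX9275/d_GX7574)² = 0.009064/100.0 = 9.064×10^-5.
m_GX9275 − m_GX7574 = −2.5 log₁₀(9.064×10^-5) = 10.11.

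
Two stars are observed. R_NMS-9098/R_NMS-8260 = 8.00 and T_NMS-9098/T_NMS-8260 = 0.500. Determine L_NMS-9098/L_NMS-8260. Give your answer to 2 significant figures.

From the Stefan–Boltzmann law, L ∝ R²T⁴, so
L_NMS-9098/L_NMS-8260 = (R_NMS-9098/R_NMS-8260)² (T_NMS-9098/T_NMS-8260)⁴ = (8.00)² × (0.500)⁴ = 64.00 × 0.06250 = 4.000.

4.0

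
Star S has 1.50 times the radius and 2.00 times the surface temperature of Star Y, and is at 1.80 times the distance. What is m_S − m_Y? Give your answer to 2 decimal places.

L_S/L_Y = (1.50)²(2.00)⁴ = 36.00.
F_S/F_Y = (L_S/L_Y)/(d_S/d_Y)² = 36.00/3.240 = 11.11.
m_S − m_Y = −2.5 log₁₀(11.11) = -2.61.

-2.61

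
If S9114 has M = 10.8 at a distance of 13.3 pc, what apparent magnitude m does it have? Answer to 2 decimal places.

m = M + 5 log₁₀(d/10 pc) = 10.8 + 5 log₁₀(13.3/10)
  = 10.8 + 5 × 0.124 = 10.8 + 0.62 = 11.42.

11.42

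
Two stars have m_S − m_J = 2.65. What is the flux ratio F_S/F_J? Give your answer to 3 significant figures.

0.0871

F_S/F_J = 10^(−(m_S − m_J)/2.5) = 10^(-2.65/2.5) = 10^-1.060 = 0.08710.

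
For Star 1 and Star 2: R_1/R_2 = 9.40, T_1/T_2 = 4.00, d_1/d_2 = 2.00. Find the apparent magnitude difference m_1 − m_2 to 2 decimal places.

-9.38

L_1/L_2 = (9.40)²(4.00)⁴ = 2.262×10^4.
F_1/F_2 = (L_1/L_2)/(d_1/d_2)² = 2.262×10^4/4.000 = 5655.
m_1 − m_2 = −2.5 log₁₀(5655) = -9.38.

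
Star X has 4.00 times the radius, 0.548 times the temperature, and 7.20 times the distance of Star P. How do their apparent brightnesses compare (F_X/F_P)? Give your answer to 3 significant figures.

0.0278

L_X/L_P = (R_X/R_P)²(T_X/T_P)⁴ = (4.00)² × (0.548)⁴ = 1.443.
F_X/F_P = (L_X/L_P)/(d_X/d_P)² = 1.443 / (7.20)² = 0.02783.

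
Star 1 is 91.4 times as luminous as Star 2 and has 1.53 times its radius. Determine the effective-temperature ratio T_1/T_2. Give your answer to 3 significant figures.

2.50

L ∝ R²T⁴ gives T ∝ (L/R²)^(1/4), so
T_1/T_2 = (91.4 / 1.53²)^(1/4) = (39.04)^(1/4) = 2.500.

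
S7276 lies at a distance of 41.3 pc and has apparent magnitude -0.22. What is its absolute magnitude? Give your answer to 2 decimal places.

-3.30

M = m − 5 log₁₀(d/10 pc) = -0.22 − 5 log₁₀(41.3/10)
  = -0.22 − 5 × 0.616 = -0.22 − 3.08 = -3.30.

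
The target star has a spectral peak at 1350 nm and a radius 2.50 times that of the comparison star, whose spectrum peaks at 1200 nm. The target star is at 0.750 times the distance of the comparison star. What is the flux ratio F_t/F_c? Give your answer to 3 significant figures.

6.94

Wien's law: T_t/T_c = λ_c/λ_t = 1200/1350 = 0.8889.
L_t/L_c = (R_t/R_c)²(T_t/T_c)⁴ = (2.50)²(0.8889)⁴ = 3.902.
F_t/F_c = (L_t/L_c)/(d_t/d_c)² = 3.902/(0.750)² = 6.937.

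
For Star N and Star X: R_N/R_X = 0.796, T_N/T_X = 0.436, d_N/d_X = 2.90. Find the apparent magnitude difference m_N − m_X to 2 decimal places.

L_N/L_X = (0.796)²(0.436)⁴ = 0.02290.
F_N/F_X = (L_N/L_X)/(d_N/d_X)² = 0.02290/8.410 = 0.002723.
m_N − m_X = −2.5 log₁₀(0.002723) = 6.41.

6.41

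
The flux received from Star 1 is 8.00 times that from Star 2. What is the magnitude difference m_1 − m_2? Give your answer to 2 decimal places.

-2.26

m_1 − m_2 = −2.5 log₁₀(F_1/F_2) = −2.5 log₁₀(8.00) = −2.5 × (0.903) = -2.258.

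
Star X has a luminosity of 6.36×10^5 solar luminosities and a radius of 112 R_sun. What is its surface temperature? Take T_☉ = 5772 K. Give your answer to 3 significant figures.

T/T_☉ = (L/L_☉)^(1/4) / (R/R_☉)^(1/2)
T = 5772 × (6.36×10^5)^(1/4) / √(112) = 5772 × 28.24 / 10.58 = 1.540×10^4 K.

1.54×10^4 K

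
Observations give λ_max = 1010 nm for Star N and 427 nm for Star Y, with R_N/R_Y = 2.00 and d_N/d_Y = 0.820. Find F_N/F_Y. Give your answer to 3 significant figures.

0.190

Wien's law: T_N/T_Y = λ_Y/λ_N = 427/1010 = 0.4228.
L_N/L_Y = (R_N/R_Y)²(T_N/T_Y)⁴ = (2.00)²(0.4228)⁴ = 0.1278.
F_N/F_Y = (L_N/L_Y)/(d_N/d_Y)² = 0.1278/(0.820)² = 0.1900.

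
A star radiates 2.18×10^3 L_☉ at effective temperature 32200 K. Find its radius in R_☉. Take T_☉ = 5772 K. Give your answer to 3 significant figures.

1.50 R_☉

R/R_☉ = √(L/L_☉) / (T/T_☉)² = √(2.18×10^3) / (5.579)²
       = 46.69 / 31.12 = 1.500.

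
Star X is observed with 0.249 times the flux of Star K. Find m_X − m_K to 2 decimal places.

m_X − m_K = −2.5 log₁₀(F_X/F_K) = −2.5 log₁₀(0.249) = −2.5 × (-0.604) = 1.510.

1.51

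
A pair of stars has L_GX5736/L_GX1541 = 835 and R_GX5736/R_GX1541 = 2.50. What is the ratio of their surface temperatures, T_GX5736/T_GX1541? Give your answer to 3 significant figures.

3.40

L ∝ R²T⁴ gives T ∝ (L/R²)^(1/4), so
T_GX5736/T_GX1541 = (835 / 2.50²)^(1/4) = (133.6)^(1/4) = 3.400.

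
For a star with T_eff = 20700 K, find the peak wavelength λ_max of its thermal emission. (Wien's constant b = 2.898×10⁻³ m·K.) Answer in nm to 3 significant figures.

140 nm

λ_max = b/T = 2.898×10⁻³ / 20700 = 1.40×10^-7 m = 140.0 nm.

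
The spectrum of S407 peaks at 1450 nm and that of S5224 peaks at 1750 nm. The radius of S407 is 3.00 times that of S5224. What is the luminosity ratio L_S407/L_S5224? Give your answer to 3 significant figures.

Wien's law gives T ∝ 1/λ_max, so T_S407/T_S5224 = λ_S5224/λ_S407 = 1750/1450 = 1.207.
Then L ∝ R²T⁴ gives L_S407/L_S5224 = (3.00)² × (1.207)⁴ = 9.000 × 2.122 = 19.10.

19.1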